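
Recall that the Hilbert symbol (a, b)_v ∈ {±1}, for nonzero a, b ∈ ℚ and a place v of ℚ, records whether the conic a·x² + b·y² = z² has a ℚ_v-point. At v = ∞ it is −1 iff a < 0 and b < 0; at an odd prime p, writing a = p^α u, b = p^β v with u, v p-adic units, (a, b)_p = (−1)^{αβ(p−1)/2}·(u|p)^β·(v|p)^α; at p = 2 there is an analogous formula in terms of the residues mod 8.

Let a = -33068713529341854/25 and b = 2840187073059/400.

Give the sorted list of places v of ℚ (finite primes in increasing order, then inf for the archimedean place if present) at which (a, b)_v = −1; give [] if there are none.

Mod squares: a ≡ -13566, b ≡ 19. Check v ∈ {∞, 2, 3, 5, 7, 13, 17, 19, 43}.
v=5: a=5^-2·(≡1), b=5^-2·(≡4) mod 5; (1|5)=+1, (4|5)=+1; (−1)^{-2·-2·2}·(+1)^-2·(+1)^-2 = +1.
v=3: a=3^3·(≡2), b=3^4·(≡1) mod 3; (2|3)=-1, (1|3)=+1; (−1)^{3·4·1}·(-1)^4·(+1)^3 = +1.
v=13: a=13^2·(≡6), b=13^0·(≡5) mod 13; (6|13)=-1, (5|13)=-1; (−1)^{2·0·6}·(-1)^0·(-1)^2 = +1.
v=19: a=19^3·(≡18), b=19^5·(≡11) mod 19; (18|19)=-1, (11|19)=+1; (−1)^{3·5·9}·(-1)^5·(+1)^3 = +1.
v=17: a=17^1·(≡4), b=17^2·(≡2) mod 17; (4|17)=+1, (2|17)=+1; (−1)^{1·2·8}·(+1)^2·(+1)^1 = +1.
v=∞: -13566 < 0 and 19 > 0  ⇒  (a,b)_∞ = +1.
v=7: a=7^5·(≡2), b=7^2·(≡3) mod 7; (2|7)=+1, (3|7)=-1; (−1)^{5·2·3}·(+1)^2·(-1)^5 = -1.
v=2: v_2(a)=1, v_2(b)=-4; units ≡ 1, 3 (mod 8); ε·ε+αω+βω = 0·1+1·1+-4·0 ≡ 1  ⇒  (a,b)_2 = -1.
v=43: a=43^2·(≡29), b=43^0·(≡27) mod 43; (29|43)=-1, (27|43)=-1; (−1)^{2·0·21}·(-1)^0·(-1)^2 = +1.
(-13566, 19 / ℚ) ramifies at {2, 7}: a division algebra.

[2, 7]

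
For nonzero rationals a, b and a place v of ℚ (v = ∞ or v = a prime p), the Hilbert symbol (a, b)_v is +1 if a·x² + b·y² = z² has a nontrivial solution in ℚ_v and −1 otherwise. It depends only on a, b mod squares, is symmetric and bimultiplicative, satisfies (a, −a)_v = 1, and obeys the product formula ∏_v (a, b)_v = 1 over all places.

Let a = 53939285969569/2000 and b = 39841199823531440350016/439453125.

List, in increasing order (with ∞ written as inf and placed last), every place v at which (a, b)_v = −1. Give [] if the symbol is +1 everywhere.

(a, b) ≡ (5, 476905) mod (ℚ^×)²; places V = {2, 3, 5, 7, 11, 13, 23, 29, ∞}.
(a,b)_11: α=4, u≡5; β=7, v≡5 (mod 11); (5|11)=+1, (5|11)=+1; sign (−1)^0·+1^7·+1^4 = +1.
(a,b)_∞: sgn(5)=+, sgn(476905)=+, so +1.
(a,b)_5: α=-3, u≡4; β=-11, v≡4 (mod 5); (4|5)=+1, (4|5)=+1; sign (−1)^0·+1^-11·+1^-3 = +1.
(a,b)_7: α=2, u≡6; β=2, v≡4 (mod 7); (6|7)=-1, (4|7)=+1; sign (−1)^0·-1^2·+1^2 = +1.
(a,b)_3: α=0, u≡2; β=-2, v≡1 (mod 3); (2|3)=-1, (1|3)=+1; sign (−1)^0·-1^-2·+1^0 = +1.
(a,b)_2: α=-4, β=6; u≡5, v≡1 (mod 8); ε(u)ε(v)=0·0, αω(v)=-4·0, βω(u)=6·1; sum ≡ 0  ⇒  +1.
(a,b)_23: α=2, u≡15; β=3, v≡18 (mod 23); (15|23)=-1, (18|23)=+1; sign (−1)^0·-1^3·+1^2 = -1.
(a,b)_13: α=2, u≡7; β=3, v≡1 (mod 13); (7|13)=-1, (1|13)=+1; sign (−1)^0·-1^3·+1^2 = -1.
(a,b)_29: α=2, u≡13; β=3, v≡18 (mod 29); (13|29)=+1, (18|29)=-1; sign (−1)^0·+1^3·-1^2 = +1.
(5, 476905 / ℚ) ramifies at {13, 23}: a division algebra.

[13, 23]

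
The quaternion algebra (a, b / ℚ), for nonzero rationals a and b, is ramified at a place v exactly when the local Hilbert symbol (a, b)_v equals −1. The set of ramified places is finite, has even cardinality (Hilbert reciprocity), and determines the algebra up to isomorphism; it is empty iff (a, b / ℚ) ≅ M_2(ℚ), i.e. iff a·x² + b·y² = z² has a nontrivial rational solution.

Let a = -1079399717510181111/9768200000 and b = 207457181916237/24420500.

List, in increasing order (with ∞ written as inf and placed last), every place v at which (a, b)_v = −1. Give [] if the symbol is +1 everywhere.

[5, 11, 37, 43]

Mod squares: a ≡ -115995, b ≡ 4987785. Check v ∈ {∞, 2, 3, 5, 11, 13, 17, 19, 23, 37, 43}.
v=13: a=13^-2·(≡9), b=13^-2·(≡9) mod 13; (9|13)=+1, (9|13)=+1; (−1)^{-2·-2·6}·(+1)^-2·(+1)^-2 = +1.
v=43: a=43^2·(≡30), b=43^1·(≡38) mod 43; (30|43)=-1, (38|43)=+1; (−1)^{2·1·21}·(-1)^1·(+1)^2 = -1.
v=23: a=23^2·(≡22), b=23^2·(≡11) mod 23; (22|23)=-1, (11|23)=-1; (−1)^{2·2·11}·(-1)^2·(-1)^2 = +1.
v=5: a=5^-5·(≡1), b=5^-3·(≡3) mod 5; (1|5)=+1, (3|5)=-1; (−1)^{-5·-3·2}·(+1)^-3·(-1)^-5 = -1.
v=3: a=3^3·(≡2), b=3^3·(≡1) mod 3; (2|3)=-1, (1|3)=+1; (−1)^{3·3·1}·(-1)^3·(+1)^3 = +1.
v=2: v_2(a)=-6, v_2(b)=-2; units ≡ 5, 1 (mod 8); ε·ε+αω+βω = 0·0+-6·0+-2·1 ≡ 0  ⇒  (a,b)_2 = +1.
v=11: a=11^5·(≡5), b=11^3·(≡9) mod 11; (5|11)=+1, (9|11)=+1; (−1)^{5·3·5}·(+1)^3·(+1)^5 = -1.
v=37: a=37^1·(≡3), b=37^1·(≡17) mod 37; (3|37)=+1, (17|37)=-1; (−1)^{1·1·18}·(+1)^1·(-1)^1 = -1.
v=17: a=17^-2·(≡15), b=17^-2·(≡1) mod 17; (15|17)=+1, (1|17)=+1; (−1)^{-2·-2·8}·(+1)^-2·(+1)^-2 = +1.
v=∞: -115995 < 0 and 4987785 > 0  ⇒  (a,b)_∞ = +1.
v=19: a=19^3·(≡2), b=19^3·(≡7) mod 19; (2|19)=-1, (7|19)=+1; (−1)^{3·3·9}·(-1)^3·(+1)^3 = +1.
Ram(-115995, 4987785) = {5, 11, 37, 43}; no ℚ_5-point on the conic.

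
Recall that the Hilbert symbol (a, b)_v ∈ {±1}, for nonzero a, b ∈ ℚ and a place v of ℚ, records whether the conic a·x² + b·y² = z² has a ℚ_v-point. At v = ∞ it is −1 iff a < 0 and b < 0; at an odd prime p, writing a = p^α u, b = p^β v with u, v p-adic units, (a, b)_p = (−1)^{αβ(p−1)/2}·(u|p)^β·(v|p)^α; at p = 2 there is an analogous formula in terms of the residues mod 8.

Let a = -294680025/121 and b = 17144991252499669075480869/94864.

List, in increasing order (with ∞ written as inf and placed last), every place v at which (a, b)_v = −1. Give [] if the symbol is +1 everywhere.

(a, b) ≡ (-16169, 468901) mod (ℚ^×)²; places V = {2, 3, 5, 7, 11, 19, 23, 29, 37, ∞}.
(a,b)_37: α=1, u≡11; β=3, v≡32 (mod 37); (11|37)=+1, (32|37)=-1; sign (−1)^0·+1^3·-1^1 = -1.
(a,b)_7: α=0, u≡2; β=-2, v≡6 (mod 7); (2|7)=+1, (6|7)=-1; sign (−1)^0·+1^-2·-1^0 = +1.
(a,b)_11: α=-2, u≡9; β=-2, v≡5 (mod 11); (9|11)=+1, (5|11)=+1; sign (−1)^0·+1^-2·+1^-2 = +1.
(a,b)_2: α=0, β=-4; u≡7, v≡5 (mod 8); ε(u)ε(v)=1·0, αω(v)=0·1, βω(u)=-4·0; sum ≡ 0  ⇒  +1.
(a,b)_23: α=1, u≡15; β=3, v≡8 (mod 23); (15|23)=-1, (8|23)=+1; sign (−1)^1·-1^3·+1^1 = +1.
(a,b)_29: α=0, u≡28; β=1, v≡28 (mod 29); (28|29)=+1, (28|29)=+1; sign (−1)^0·+1^1·+1^0 = +1.
(a,b)_∞: sgn(-16169)=−, sgn(468901)=+, so +1.
(a,b)_19: α=1, u≡5; β=5, v≡17 (mod 19); (5|19)=+1, (17|19)=+1; sign (−1)^1·+1^5·+1^1 = -1.
(a,b)_5: α=2, u≡4; β=0, v≡1 (mod 5); (4|5)=+1, (1|5)=+1; sign (−1)^0·+1^0·+1^2 = +1.
(a,b)_3: α=6, u≡1; β=18, v≡1 (mod 3); (1|3)=+1, (1|3)=+1; sign (−1)^0·+1^18·+1^6 = +1.
(-16169, 468901 / ℚ) ramifies at {19, 37}: a division algebra.

[19, 37]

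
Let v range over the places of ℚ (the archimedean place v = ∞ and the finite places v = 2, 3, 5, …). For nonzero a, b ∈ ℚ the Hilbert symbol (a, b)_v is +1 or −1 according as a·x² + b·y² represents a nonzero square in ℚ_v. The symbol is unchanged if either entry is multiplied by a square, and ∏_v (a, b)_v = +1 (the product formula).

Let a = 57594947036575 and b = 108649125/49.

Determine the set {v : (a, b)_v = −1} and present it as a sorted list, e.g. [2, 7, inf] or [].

[5, 13, 19, 23]

(a, b) ≡ (247, 482885) mod (ℚ^×)²; places V = {2, 3, 5, 7, 13, 17, 19, 23, ∞}.
(a,b)_5: α=2, u≡3; β=3, v≡2 (mod 5); (3|5)=-1, (2|5)=-1; sign (−1)^0·-1^3·-1^2 = -1.
(a,b)_2: α=0, β=0; u≡7, v≡5 (mod 8); ε(u)ε(v)=1·0, αω(v)=0·1, βω(u)=0·0; sum ≡ 0  ⇒  +1.
(a,b)_3: α=0, u≡1; β=2, v≡2 (mod 3); (1|3)=+1, (2|3)=-1; sign (−1)^0·+1^2·-1^0 = +1.
(a,b)_7: α=0, u≡4; β=-2, v≡4 (mod 7); (4|7)=+1, (4|7)=+1; sign (−1)^0·+1^-2·+1^0 = +1.
(a,b)_19: α=3, u≡10; β=1, v≡14 (mod 19); (10|19)=-1, (14|19)=-1; sign (−1)^1·-1^1·-1^3 = -1.
(a,b)_17: α=2, u≡2; β=1, v≡4 (mod 17); (2|17)=+1, (4|17)=+1; sign (−1)^0·+1^1·+1^2 = +1.
(a,b)_13: α=3, u≡5; β=1, v≡12 (mod 13); (5|13)=-1, (12|13)=+1; sign (−1)^0·-1^1·+1^3 = -1.
(a,b)_23: α=2, u≡19; β=1, v≡22 (mod 23); (19|23)=-1, (22|23)=-1; sign (−1)^0·-1^1·-1^2 = -1.
(a,b)_∞: sgn(247)=+, sgn(482885)=+, so +1.
(247, 482885 / ℚ) ramifies at {5, 13, 19, 23}: a division algebra.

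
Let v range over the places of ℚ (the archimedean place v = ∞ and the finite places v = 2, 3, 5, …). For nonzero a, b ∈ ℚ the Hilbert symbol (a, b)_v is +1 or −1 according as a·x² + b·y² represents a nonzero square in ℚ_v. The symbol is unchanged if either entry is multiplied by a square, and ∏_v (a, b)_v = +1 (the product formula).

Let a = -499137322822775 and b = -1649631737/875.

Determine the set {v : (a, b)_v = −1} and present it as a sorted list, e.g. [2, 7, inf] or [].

Mod squares: a ≡ -6678671, b ≡ -159936595. Check v ∈ {∞, 2, 5, 7, 13, 17, 19, 23, 29, 31}.
v=19: a=19^3·(≡10), b=19^2·(≡16) mod 19; (10|19)=-1, (16|19)=+1; (−1)^{3·2·9}·(-1)^2·(+1)^3 = +1.
v=23: a=23^1·(≡5), b=23^1·(≡12) mod 23; (5|23)=-1, (12|23)=+1; (−1)^{1·1·11}·(-1)^1·(+1)^1 = +1.
v=29: a=29^1·(≡26), b=29^1·(≡28) mod 29; (26|29)=-1, (28|29)=+1; (−1)^{1·1·14}·(-1)^1·(+1)^1 = -1.
v=31: a=31^1·(≡20), b=31^1·(≡12) mod 31; (20|31)=+1, (12|31)=-1; (−1)^{1·1·15}·(+1)^1·(-1)^1 = +1.
v=5: a=5^2·(≡4), b=5^-3·(≡4) mod 5; (4|5)=+1, (4|5)=+1; (−1)^{2·-3·2}·(+1)^-3·(+1)^2 = +1.
v=7: a=7^2·(≡2), b=7^-1·(≡5) mod 7; (2|7)=+1, (5|7)=-1; (−1)^{2·-1·3}·(+1)^-1·(-1)^2 = +1.
v=2: v_2(a)=0, v_2(b)=0; units ≡ 1, 5 (mod 8); ε·ε+αω+βω = 0·0+0·1+0·0 ≡ 0  ⇒  (a,b)_2 = +1.
v=∞: -6678671 < 0 and -159936595 < 0  ⇒  (a,b)_∞ = -1.
v=13: a=13^2·(≡4), b=13^1·(≡8) mod 13; (4|13)=+1, (8|13)=-1; (−1)^{2·1·6}·(+1)^1·(-1)^2 = +1.
v=17: a=17^1·(≡6), b=17^1·(≡10) mod 17; (6|17)=-1, (10|17)=-1; (−1)^{1·1·8}·(-1)^1·(-1)^1 = +1.
(-6678671, -159936595 / ℚ) ramifies at {29, ∞}: a division algebra.

[29, inf]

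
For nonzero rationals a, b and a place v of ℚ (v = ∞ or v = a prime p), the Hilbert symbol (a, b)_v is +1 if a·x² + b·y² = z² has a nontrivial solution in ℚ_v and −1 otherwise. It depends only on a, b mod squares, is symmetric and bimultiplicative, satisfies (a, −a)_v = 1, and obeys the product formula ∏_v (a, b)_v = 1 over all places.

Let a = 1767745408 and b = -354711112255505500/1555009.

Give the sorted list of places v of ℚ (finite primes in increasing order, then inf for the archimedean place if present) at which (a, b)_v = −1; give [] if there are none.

Mod squares: a ≡ 163438, b ≡ -55. Check v ∈ {∞, 2, 5, 11, 13, 17, 19, 23, 29, 43, 47}.
v=43: a=43^0·(≡14), b=43^-2·(≡41) mod 43; (14|43)=+1, (41|43)=+1; (−1)^{0·-2·21}·(+1)^-2·(+1)^0 = +1.
v=∞: 163438 > 0 and -55 < 0  ⇒  (a,b)_∞ = +1.
v=23: a=23^1·(≡17), b=23^4·(≡10) mod 23; (17|23)=-1, (10|23)=-1; (−1)^{1·4·11}·(-1)^4·(-1)^1 = -1.
v=17: a=17^1·(≡2), b=17^2·(≡4) mod 17; (2|17)=+1, (4|17)=+1; (−1)^{1·2·8}·(+1)^2·(+1)^1 = +1.
v=29: a=29^0·(≡6), b=29^-2·(≡26) mod 29; (6|29)=+1, (26|29)=-1; (−1)^{0·-2·14}·(+1)^-2·(-1)^0 = +1.
v=5: a=5^0·(≡3), b=5^3·(≡4) mod 5; (3|5)=-1, (4|5)=+1; (−1)^{0·3·2}·(-1)^3·(+1)^0 = -1.
v=47: a=47^0·(≡20), b=47^2·(≡46) mod 47; (20|47)=-1, (46|47)=-1; (−1)^{0·2·23}·(-1)^2·(-1)^0 = +1.
v=13: a=13^2·(≡11), b=13^0·(≡12) mod 13; (11|13)=-1, (12|13)=+1; (−1)^{2·0·6}·(-1)^0·(+1)^2 = +1.
v=2: v_2(a)=7, v_2(b)=2; units ≡ 7, 1 (mod 8); ε·ε+αω+βω = 1·0+7·0+2·0 ≡ 0  ⇒  (a,b)_2 = +1.
v=19: a=19^1·(≡13), b=19^2·(≡3) mod 19; (13|19)=-1, (3|19)=-1; (−1)^{1·2·9}·(-1)^2·(-1)^1 = -1.
v=11: a=11^1·(≡2), b=11^1·(≡10) mod 11; (2|11)=-1, (10|11)=-1; (−1)^{1·1·5}·(-1)^1·(-1)^1 = -1.
|Ram(163438, -55)| = 4, even; anisotropic at {5, 11, 19, 23}.

[5, 11, 19, 23]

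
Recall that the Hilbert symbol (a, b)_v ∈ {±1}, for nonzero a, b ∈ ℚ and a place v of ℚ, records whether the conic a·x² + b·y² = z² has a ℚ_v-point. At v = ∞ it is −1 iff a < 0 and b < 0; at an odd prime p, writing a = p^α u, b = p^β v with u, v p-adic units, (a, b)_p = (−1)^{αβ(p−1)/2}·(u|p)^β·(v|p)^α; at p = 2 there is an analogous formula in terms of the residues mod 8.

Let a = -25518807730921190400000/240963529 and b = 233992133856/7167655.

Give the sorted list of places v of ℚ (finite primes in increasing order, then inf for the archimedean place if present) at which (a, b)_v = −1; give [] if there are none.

(a, b) ≡ (-4290, 72930) mod (ℚ^×)²; places V = {2, 3, 5, 11, 13, 17, 19, 41, 43, ∞}.
(a,b)_5: α=5, u≡3; β=-1, v≡1 (mod 5); (3|5)=-1, (1|5)=+1; sign (−1)^0·-1^-1·+1^5 = -1.
(a,b)_13: α=1, u≡6; β=1, v≡5 (mod 13); (6|13)=-1, (5|13)=-1; sign (−1)^0·-1^1·-1^1 = +1.
(a,b)_19: α=-4, u≡16; β=-4, v≡18 (mod 19); (16|19)=+1, (18|19)=-1; sign (−1)^0·+1^-4·-1^-4 = +1.
(a,b)_17: α=2, u≡7; β=1, v≡5 (mod 17); (7|17)=-1, (5|17)=-1; sign (−1)^0·-1^1·-1^2 = -1.
(a,b)_11: α=1, u≡2; β=-1, v≡7 (mod 11); (2|11)=-1, (7|11)=-1; sign (−1)^1·-1^-1·-1^1 = -1.
(a,b)_3: α=15, u≡1; β=9, v≡1 (mod 3); (1|3)=+1, (1|3)=+1; sign (−1)^1·+1^9·+1^15 = -1.
(a,b)_41: α=2, u≡14; β=2, v≡31 (mod 41); (14|41)=-1, (31|41)=+1; sign (−1)^0·-1^2·+1^2 = +1.
(a,b)_2: α=13, β=5; u≡7, v≡1 (mod 8); ε(u)ε(v)=1·0, αω(v)=13·0, βω(u)=5·0; sum ≡ 0  ⇒  +1.
(a,b)_43: α=-2, u≡24; β=0, v≡30 (mod 43); (24|43)=+1, (30|43)=-1; sign (−1)^0·+1^0·-1^-2 = +1.
(a,b)_∞: sgn(-4290)=−, sgn(72930)=+, so +1.
(-4290, 72930 / ℚ) ramifies at {3, 5, 11, 17}: a division algebra.

[3, 5, 11, 17]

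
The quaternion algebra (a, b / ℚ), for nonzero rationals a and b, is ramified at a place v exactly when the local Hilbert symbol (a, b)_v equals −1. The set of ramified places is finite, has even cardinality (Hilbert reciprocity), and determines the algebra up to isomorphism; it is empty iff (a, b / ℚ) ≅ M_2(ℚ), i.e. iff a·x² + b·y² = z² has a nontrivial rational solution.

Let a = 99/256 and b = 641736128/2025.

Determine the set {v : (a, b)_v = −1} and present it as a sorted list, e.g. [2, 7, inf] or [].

[2, 11, 17, 29]

Mod squares: a ≡ 11, b ≡ 5423. Check v ∈ {∞, 2, 3, 5, 11, 17, 29, 43}.
v=17: a=17^0·(≡14), b=17^1·(≡2) mod 17; (14|17)=-1, (2|17)=+1; (−1)^{0·1·8}·(-1)^1·(+1)^0 = -1.
v=3: a=3^2·(≡2), b=3^-4·(≡2) mod 3; (2|3)=-1, (2|3)=-1; (−1)^{2·-4·1}·(-1)^-4·(-1)^2 = +1.
v=43: a=43^0·(≡15), b=43^2·(≡37) mod 43; (15|43)=+1, (37|43)=-1; (−1)^{0·2·21}·(+1)^2·(-1)^0 = +1.
v=11: a=11^1·(≡3), b=11^1·(≡4) mod 11; (3|11)=+1, (4|11)=+1; (−1)^{1·1·5}·(+1)^1·(+1)^1 = -1.
v=29: a=29^0·(≡15), b=29^1·(≡28) mod 29; (15|29)=-1, (28|29)=+1; (−1)^{0·1·14}·(-1)^1·(+1)^0 = -1.
v=2: v_2(a)=-8, v_2(b)=6; units ≡ 3, 7 (mod 8); ε·ε+αω+βω = 1·1+-8·0+6·1 ≡ 1  ⇒  (a,b)_2 = -1.
v=5: a=5^0·(≡4), b=5^-2·(≡3) mod 5; (4|5)=+1, (3|5)=-1; (−1)^{0·-2·2}·(+1)^-2·(-1)^0 = +1.
v=∞: 11 > 0 and 5423 > 0  ⇒  (a,b)_∞ = +1.
Ram(11, 5423) = {2, 11, 17, 29}; no ℚ_2-point on the conic.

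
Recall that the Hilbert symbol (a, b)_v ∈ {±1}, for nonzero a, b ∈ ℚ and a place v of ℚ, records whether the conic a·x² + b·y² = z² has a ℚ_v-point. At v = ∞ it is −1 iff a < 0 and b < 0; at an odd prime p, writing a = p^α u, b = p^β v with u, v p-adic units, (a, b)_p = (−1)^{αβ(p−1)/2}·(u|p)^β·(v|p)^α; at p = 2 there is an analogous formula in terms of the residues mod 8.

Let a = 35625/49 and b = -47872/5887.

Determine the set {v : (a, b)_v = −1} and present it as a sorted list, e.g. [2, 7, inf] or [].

[3, 11, 17, 19]

(a, b) ≡ (57, -1309) mod (ℚ^×)²; places V = {2, 3, 5, 7, 11, 17, 19, 29, ∞}.
(a,b)_3: α=1, u≡1; β=0, v≡2 (mod 3); (1|3)=+1, (2|3)=-1; sign (−1)^0·+1^0·-1^1 = -1.
(a,b)_19: α=1, u≡15; β=0, v≡10 (mod 19); (15|19)=-1, (10|19)=-1; sign (−1)^0·-1^0·-1^1 = -1.
(a,b)_∞: sgn(57)=+, sgn(-1309)=−, so +1.
(a,b)_29: α=0, u≡5; β=-2, v≡1 (mod 29); (5|29)=+1, (1|29)=+1; sign (−1)^0·+1^-2·+1^0 = +1.
(a,b)_5: α=4, u≡3; β=0, v≡4 (mod 5); (3|5)=-1, (4|5)=+1; sign (−1)^0·-1^0·+1^4 = +1.
(a,b)_17: α=0, u≡12; β=1, v≡8 (mod 17); (12|17)=-1, (8|17)=+1; sign (−1)^0·-1^1·+1^0 = -1.
(a,b)_7: α=-2, u≡2; β=-1, v≡1 (mod 7); (2|7)=+1, (1|7)=+1; sign (−1)^0·+1^-1·+1^-2 = +1.
(a,b)_2: α=0, β=8; u≡1, v≡3 (mod 8); ε(u)ε(v)=0·1, αω(v)=0·1, βω(u)=8·0; sum ≡ 0  ⇒  +1.
(a,b)_11: α=0, u≡8; β=1, v≡2 (mod 11); (8|11)=-1, (2|11)=-1; sign (−1)^0·-1^1·-1^0 = -1.
|Ram(57, -1309)| = 4, even; anisotropic at {3, 11, 17, 19}.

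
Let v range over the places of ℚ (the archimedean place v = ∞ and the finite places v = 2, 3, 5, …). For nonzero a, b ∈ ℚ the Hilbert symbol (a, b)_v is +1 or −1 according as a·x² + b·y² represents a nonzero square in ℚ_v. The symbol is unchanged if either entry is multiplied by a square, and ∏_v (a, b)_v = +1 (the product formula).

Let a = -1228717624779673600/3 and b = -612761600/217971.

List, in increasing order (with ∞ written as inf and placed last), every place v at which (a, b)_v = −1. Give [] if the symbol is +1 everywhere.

(a, b) ≡ (-9867, -111826) mod (ℚ^×)²; places V = {2, 3, 5, 11, 13, 17, 19, 23, ∞}.
(a,b)_23: α=1, u≡9; β=-1, v≡7 (mod 23); (9|23)=+1, (7|23)=-1; sign (−1)^1·+1^-1·-1^1 = +1.
(a,b)_2: α=12, β=17; u≡5, v≡7 (mod 8); ε(u)ε(v)=0·1, αω(v)=12·0, βω(u)=17·1; sum ≡ 1  ⇒  -1.
(a,b)_17: α=4, u≡12; β=1, v≡2 (mod 17); (12|17)=-1, (2|17)=+1; sign (−1)^0·-1^1·+1^4 = -1.
(a,b)_19: α=2, u≡12; β=0, v≡3 (mod 19); (12|19)=-1, (3|19)=-1; sign (−1)^0·-1^0·-1^2 = +1.
(a,b)_3: α=-1, u≡2; β=-6, v≡2 (mod 3); (2|3)=-1, (2|3)=-1; sign (−1)^0·-1^-6·-1^-1 = -1.
(a,b)_∞: sgn(-9867)=−, sgn(-111826)=−, so -1.
(a,b)_11: α=3, u≡1; β=1, v≡1 (mod 11); (1|11)=+1, (1|11)=+1; sign (−1)^1·+1^1·+1^3 = -1.
(a,b)_5: α=2, u≡2; β=2, v≡1 (mod 5); (2|5)=-1, (1|5)=+1; sign (−1)^0·-1^2·+1^2 = +1.
(a,b)_13: α=1, u≡5; β=-1, v≡3 (mod 13); (5|13)=-1, (3|13)=+1; sign (−1)^0·-1^-1·+1^1 = -1.
Ram(-9867, -111826) = {2, 3, 11, 13, 17, ∞}; no ℚ_2-point on the conic.

[2, 3, 11, 13, 17, inf]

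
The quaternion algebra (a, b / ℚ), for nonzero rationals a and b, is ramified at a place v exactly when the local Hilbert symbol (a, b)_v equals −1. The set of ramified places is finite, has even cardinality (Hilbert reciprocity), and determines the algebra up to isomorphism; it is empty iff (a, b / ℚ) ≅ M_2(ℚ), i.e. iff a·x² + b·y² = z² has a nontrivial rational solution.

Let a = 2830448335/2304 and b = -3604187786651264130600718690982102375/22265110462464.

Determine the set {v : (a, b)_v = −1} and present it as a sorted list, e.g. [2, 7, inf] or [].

[5, 19, 29, 31]

Mod squares: a ≡ 138415, b ≡ -1478855. Check v ∈ {∞, 2, 3, 5, 7, 11, 13, 19, 29, 31, 47}.
v=5: a=5^1·(≡3), b=5^3·(≡4) mod 5; (3|5)=-1, (4|5)=+1; (−1)^{1·3·2}·(-1)^3·(+1)^1 = -1.
v=13: a=13^2·(≡1), b=13^6·(≡4) mod 13; (1|13)=+1, (4|13)=+1; (−1)^{2·6·6}·(+1)^6·(+1)^2 = +1.
v=3: a=3^-2·(≡1), b=3^-4·(≡1) mod 3; (1|3)=+1, (1|3)=+1; (−1)^{-2·-4·1}·(+1)^-4·(+1)^-2 = +1.
v=19: a=19^1·(≡8), b=19^4·(≡18) mod 19; (8|19)=-1, (18|19)=-1; (−1)^{1·4·9}·(-1)^4·(-1)^1 = -1.
v=∞: 138415 > 0 and -1478855 < 0  ⇒  (a,b)_∞ = +1.
v=7: a=7^0·(≡1), b=7^3·(≡1) mod 7; (1|7)=+1, (1|7)=+1; (−1)^{0·3·3}·(+1)^3·(+1)^0 = +1.
v=31: a=31^1·(≡2), b=31^3·(≡4) mod 31; (2|31)=+1, (4|31)=+1; (−1)^{1·3·15}·(+1)^3·(+1)^1 = -1.
v=47: a=47^1·(≡30), b=47^3·(≡4) mod 47; (30|47)=-1, (4|47)=+1; (−1)^{1·3·23}·(-1)^3·(+1)^1 = +1.
v=11: a=11^2·(≡6), b=11^6·(≡6) mod 11; (6|11)=-1, (6|11)=-1; (−1)^{2·6·5}·(-1)^6·(-1)^2 = +1.
v=2: v_2(a)=-8, v_2(b)=-38; units ≡ 7, 1 (mod 8); ε·ε+αω+βω = 1·0+-8·0+-38·0 ≡ 0  ⇒  (a,b)_2 = +1.
v=29: a=29^0·(≡15), b=29^3·(≡20) mod 29; (15|29)=-1, (20|29)=+1; (−1)^{0·3·14}·(-1)^3·(+1)^0 = -1.
(138415, -1478855 / ℚ) ramifies at {5, 19, 29, 31}: a division algebra.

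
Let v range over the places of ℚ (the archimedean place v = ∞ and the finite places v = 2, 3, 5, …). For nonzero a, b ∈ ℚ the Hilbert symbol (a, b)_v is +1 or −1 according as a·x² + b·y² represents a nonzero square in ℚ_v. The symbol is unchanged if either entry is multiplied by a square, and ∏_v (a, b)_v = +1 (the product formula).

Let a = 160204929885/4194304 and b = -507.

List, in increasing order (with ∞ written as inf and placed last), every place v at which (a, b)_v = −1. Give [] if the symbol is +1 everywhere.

[3, 5, 11, 17]

Mod squares: a ≡ 17765, b ≡ -3. Check v ∈ {∞, 2, 3, 5, 7, 11, 13, 17, 19}.
v=7: a=7^2·(≡5), b=7^0·(≡4) mod 7; (5|7)=-1, (4|7)=+1; (−1)^{2·0·3}·(-1)^0·(+1)^2 = +1.
v=2: v_2(a)=-22, v_2(b)=0; units ≡ 5, 5 (mod 8); ε·ε+αω+βω = 0·0+-22·1+0·1 ≡ 0  ⇒  (a,b)_2 = +1.
v=∞: 17765 > 0 and -3 < 0  ⇒  (a,b)_∞ = +1.
v=13: a=13^2·(≡5), b=13^2·(≡10) mod 13; (5|13)=-1, (10|13)=+1; (−1)^{2·2·6}·(-1)^2·(+1)^2 = +1.
v=3: a=3^2·(≡2), b=3^1·(≡2) mod 3; (2|3)=-1, (2|3)=-1; (−1)^{2·1·1}·(-1)^1·(-1)^2 = -1.
v=11: a=11^3·(≡9), b=11^0·(≡10) mod 11; (9|11)=+1, (10|11)=-1; (−1)^{3·0·5}·(+1)^0·(-1)^3 = -1.
v=5: a=5^1·(≡3), b=5^0·(≡3) mod 5; (3|5)=-1, (3|5)=-1; (−1)^{1·0·2}·(-1)^0·(-1)^1 = -1.
v=17: a=17^1·(≡13), b=17^0·(≡3) mod 17; (13|17)=+1, (3|17)=-1; (−1)^{1·0·8}·(+1)^0·(-1)^1 = -1.
v=19: a=19^1·(≡5), b=19^0·(≡6) mod 19; (5|19)=+1, (6|19)=+1; (−1)^{1·0·9}·(+1)^0·(+1)^1 = +1.
(17765, -3 / ℚ) ramifies at {3, 5, 11, 17}: a division algebra.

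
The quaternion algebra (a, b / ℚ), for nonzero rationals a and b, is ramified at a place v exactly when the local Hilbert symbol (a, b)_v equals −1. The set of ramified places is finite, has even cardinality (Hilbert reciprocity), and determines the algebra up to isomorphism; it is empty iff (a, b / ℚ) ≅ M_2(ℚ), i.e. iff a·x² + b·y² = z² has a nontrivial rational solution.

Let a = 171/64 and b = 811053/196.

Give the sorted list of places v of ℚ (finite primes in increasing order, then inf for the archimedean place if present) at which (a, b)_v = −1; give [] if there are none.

[]

(a, b) ≡ (19, 10013) mod (ℚ^×)²; places V = {2, 3, 7, 17, 19, 31, ∞}.
(a,b)_∞: sgn(19)=+, sgn(10013)=+, so +1.
(a,b)_7: α=0, u≡3; β=-2, v≡3 (mod 7); (3|7)=-1, (3|7)=-1; sign (−1)^0·-1^-2·-1^0 = +1.
(a,b)_17: α=0, u≡4; β=1, v≡14 (mod 17); (4|17)=+1, (14|17)=-1; sign (−1)^0·+1^1·-1^0 = +1.
(a,b)_19: α=1, u≡4; β=1, v≡18 (mod 19); (4|19)=+1, (18|19)=-1; sign (−1)^1·+1^1·-1^1 = +1.
(a,b)_2: α=-6, β=-2; u≡3, v≡5 (mod 8); ε(u)ε(v)=1·0, αω(v)=-6·1, βω(u)=-2·1; sum ≡ 0  ⇒  +1.
(a,b)_3: α=2, u≡1; β=4, v≡2 (mod 3); (1|3)=+1, (2|3)=-1; sign (−1)^0·+1^4·-1^2 = +1.
(a,b)_31: α=0, u≡8; β=1, v≡3 (mod 31); (8|31)=+1, (3|31)=-1; sign (−1)^0·+1^1·-1^0 = +1.
Every local symbol is +1, so the conic 19·x² + 10013·y² = z² has ℚ_v-points for all v and hence a ℚ-point; (a, b / ℚ) ≅ M_2(ℚ).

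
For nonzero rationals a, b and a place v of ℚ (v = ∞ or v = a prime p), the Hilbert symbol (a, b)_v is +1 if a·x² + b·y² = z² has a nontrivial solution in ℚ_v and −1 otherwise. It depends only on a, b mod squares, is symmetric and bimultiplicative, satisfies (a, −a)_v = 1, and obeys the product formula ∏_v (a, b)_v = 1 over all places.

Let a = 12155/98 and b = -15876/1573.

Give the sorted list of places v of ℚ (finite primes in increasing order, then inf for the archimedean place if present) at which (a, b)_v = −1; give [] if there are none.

(a, b) ≡ (24310, -13) mod (ℚ^×)²; places V = {2, 3, 5, 7, 11, 13, 17, ∞}.
(a,b)_11: α=1, u≡6; β=-2, v≡4 (mod 11); (6|11)=-1, (4|11)=+1; sign (−1)^0·-1^-2·+1^1 = +1.
(a,b)_3: α=0, u≡1; β=4, v≡2 (mod 3); (1|3)=+1, (2|3)=-1; sign (−1)^0·+1^4·-1^0 = +1.
(a,b)_5: α=1, u≡2; β=0, v≡3 (mod 5); (2|5)=-1, (3|5)=-1; sign (−1)^0·-1^0·-1^1 = -1.
(a,b)_17: α=1, u≡4; β=0, v≡4 (mod 17); (4|17)=+1, (4|17)=+1; sign (−1)^0·+1^0·+1^1 = +1.
(a,b)_7: α=-2, u≡5; β=2, v≡1 (mod 7); (5|7)=-1, (1|7)=+1; sign (−1)^0·-1^2·+1^-2 = +1.
(a,b)_∞: sgn(24310)=+, sgn(-13)=−, so +1.
(a,b)_13: α=1, u≡11; β=-1, v≡9 (mod 13); (11|13)=-1, (9|13)=+1; sign (−1)^0·-1^-1·+1^1 = -1.
(a,b)_2: α=-1, β=2; u≡3, v≡3 (mod 8); ε(u)ε(v)=1·1, αω(v)=-1·1, βω(u)=2·1; sum ≡ 0  ⇒  +1.
(24310, -13 / ℚ) ramifies at {5, 13}: a division algebra.

[5, 13]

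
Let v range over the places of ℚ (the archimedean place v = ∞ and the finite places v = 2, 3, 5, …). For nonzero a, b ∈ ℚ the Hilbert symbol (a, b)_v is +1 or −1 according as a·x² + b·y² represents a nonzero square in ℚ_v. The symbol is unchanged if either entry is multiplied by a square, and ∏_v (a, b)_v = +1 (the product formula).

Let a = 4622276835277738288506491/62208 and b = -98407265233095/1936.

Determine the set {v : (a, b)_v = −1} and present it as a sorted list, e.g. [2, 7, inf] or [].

[5, 13, 29, 31]

(a, b) ≡ (897, -723695) mod (ℚ^×)²; places V = {2, 3, 5, 7, 11, 13, 17, 23, 29, 31, ∞}.
(a,b)_17: α=2, u≡13; β=0, v≡11 (mod 17); (13|17)=+1, (11|17)=-1; sign (−1)^0·+1^0·-1^2 = +1.
(a,b)_3: α=-5, u≡2; β=2, v≡1 (mod 3); (2|3)=-1, (1|3)=+1; sign (−1)^0·-1^2·+1^-5 = +1.
(a,b)_∞: sgn(897)=+, sgn(-723695)=−, so +1.
(a,b)_11: α=0, u≡7; β=-2, v≡10 (mod 11); (7|11)=-1, (10|11)=-1; sign (−1)^0·-1^-2·-1^0 = +1.
(a,b)_23: α=5, u≡13; β=3, v≡17 (mod 23); (13|23)=+1, (17|23)=-1; sign (−1)^1·+1^3·-1^5 = +1.
(a,b)_13: α=7, u≡4; β=4, v≡7 (mod 13); (4|13)=+1, (7|13)=-1; sign (−1)^0·+1^4·-1^7 = -1.
(a,b)_7: α=2, u≡2; β=1, v≡3 (mod 7); (2|7)=+1, (3|7)=-1; sign (−1)^0·+1^1·-1^2 = +1.
(a,b)_5: α=0, u≡2; β=1, v≡1 (mod 5); (2|5)=-1, (1|5)=+1; sign (−1)^0·-1^1·+1^0 = -1.
(a,b)_2: α=-8, β=-4; u≡1, v≡1 (mod 8); ε(u)ε(v)=0·0, αω(v)=-8·0, βω(u)=-4·0; sum ≡ 0  ⇒  +1.
(a,b)_29: α=2, u≡19; β=1, v≡11 (mod 29); (19|29)=-1, (11|29)=-1; sign (−1)^0·-1^1·-1^2 = -1.
(a,b)_31: α=2, u≡24; β=1, v≡23 (mod 31); (24|31)=-1, (23|31)=-1; sign (−1)^0·-1^1·-1^2 = -1.
|Ram(897, -723695)| = 4, even; anisotropic at {5, 13, 29, 31}.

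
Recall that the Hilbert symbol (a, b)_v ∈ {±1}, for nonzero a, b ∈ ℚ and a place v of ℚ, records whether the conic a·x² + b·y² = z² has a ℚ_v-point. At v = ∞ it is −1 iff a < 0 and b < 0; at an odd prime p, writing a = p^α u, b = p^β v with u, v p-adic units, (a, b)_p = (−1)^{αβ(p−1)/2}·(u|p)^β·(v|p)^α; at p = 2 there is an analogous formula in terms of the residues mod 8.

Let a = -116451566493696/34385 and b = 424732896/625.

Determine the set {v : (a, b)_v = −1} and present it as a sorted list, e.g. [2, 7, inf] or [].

(a, b) ≡ (-2210, 14) mod (ℚ^×)²; places V = {2, 3, 5, 7, 13, 17, 23, ∞}.
(a,b)_7: α=2, u≡1; β=1, v≡1 (mod 7); (1|7)=+1, (1|7)=+1; sign (−1)^0·+1^1·+1^2 = +1.
(a,b)_13: α=-1, u≡10; β=0, v≡3 (mod 13); (10|13)=+1, (3|13)=+1; sign (−1)^0·+1^0·+1^-1 = +1.
(a,b)_17: α=3, u≡11; β=2, v≡5 (mod 17); (11|17)=-1, (5|17)=-1; sign (−1)^0·-1^2·-1^3 = -1.
(a,b)_5: α=-1, u≡2; β=-4, v≡1 (mod 5); (2|5)=-1, (1|5)=+1; sign (−1)^0·-1^-4·+1^-1 = +1.
(a,b)_3: α=10, u≡1; β=8, v≡2 (mod 3); (1|3)=+1, (2|3)=-1; sign (−1)^0·+1^8·-1^10 = +1.
(a,b)_∞: sgn(-2210)=−, sgn(14)=+, so +1.
(a,b)_2: α=13, β=5; u≡7, v≡7 (mod 8); ε(u)ε(v)=1·1, αω(v)=13·0, βω(u)=5·0; sum ≡ 1  ⇒  -1.
(a,b)_23: α=-2, u≡14; β=0, v≡21 (mod 23); (14|23)=-1, (21|23)=-1; sign (−1)^0·-1^0·-1^-2 = +1.
(-2210, 14 / ℚ) ramifies at {2, 17}: a division algebra.

[2, 17]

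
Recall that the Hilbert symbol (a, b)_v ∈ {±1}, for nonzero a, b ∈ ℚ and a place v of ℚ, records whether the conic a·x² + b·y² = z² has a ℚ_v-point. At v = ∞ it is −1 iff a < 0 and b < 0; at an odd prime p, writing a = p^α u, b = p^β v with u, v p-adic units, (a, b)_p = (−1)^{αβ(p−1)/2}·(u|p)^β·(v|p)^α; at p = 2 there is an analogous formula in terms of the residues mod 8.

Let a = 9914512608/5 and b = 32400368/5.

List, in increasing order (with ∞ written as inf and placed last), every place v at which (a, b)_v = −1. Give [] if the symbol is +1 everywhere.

Mod squares: a ≡ 24310, b ≡ 715. Check v ∈ {∞, 2, 3, 5, 7, 11, 13, 17}.
v=2: v_2(a)=5, v_2(b)=4; units ≡ 3, 3 (mod 8); ε·ε+αω+βω = 1·1+5·1+4·1 ≡ 0  ⇒  (a,b)_2 = +1.
v=3: a=3^2·(≡1), b=3^0·(≡1) mod 3; (1|3)=+1, (1|3)=+1; (−1)^{2·0·1}·(+1)^0·(+1)^2 = +1.
v=11: a=11^1·(≡6), b=11^1·(≡8) mod 11; (6|11)=-1, (8|11)=-1; (−1)^{1·1·5}·(-1)^1·(-1)^1 = -1.
v=5: a=5^-1·(≡3), b=5^-1·(≡3) mod 5; (3|5)=-1, (3|5)=-1; (−1)^{-1·-1·2}·(-1)^-1·(-1)^-1 = +1.
v=7: a=7^2·(≡5), b=7^2·(≡1) mod 7; (5|7)=-1, (1|7)=+1; (−1)^{2·2·3}·(-1)^2·(+1)^2 = +1.
v=∞: 24310 > 0 and 715 > 0  ⇒  (a,b)_∞ = +1.
v=13: a=13^1·(≡8), b=13^1·(≡3) mod 13; (8|13)=-1, (3|13)=+1; (−1)^{1·1·6}·(-1)^1·(+1)^1 = -1.
v=17: a=17^3·(≡13), b=17^2·(≡13) mod 17; (13|17)=+1, (13|17)=+1; (−1)^{3·2·8}·(+1)^2·(+1)^3 = +1.
(24310, 715 / ℚ) ramifies at {11, 13}: a division algebra.

[11, 13]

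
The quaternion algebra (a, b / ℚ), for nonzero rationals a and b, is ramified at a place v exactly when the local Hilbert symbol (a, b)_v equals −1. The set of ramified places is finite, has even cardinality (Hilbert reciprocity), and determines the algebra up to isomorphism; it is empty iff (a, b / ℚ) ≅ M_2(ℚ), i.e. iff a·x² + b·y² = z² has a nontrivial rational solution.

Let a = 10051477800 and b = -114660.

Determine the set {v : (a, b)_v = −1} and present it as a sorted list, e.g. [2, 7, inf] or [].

[5, 7]

(a, b) ≡ (42, -65) mod (ℚ^×)²; places V = {2, 3, 5, 7, 13, 17, ∞}.
(a,b)_5: α=2, u≡2; β=1, v≡3 (mod 5); (2|5)=-1, (3|5)=-1; sign (−1)^0·-1^1·-1^2 = -1.
(a,b)_17: α=2, u≡2; β=0, v≡5 (mod 17); (2|17)=+1, (5|17)=-1; sign (−1)^0·+1^0·-1^2 = +1.
(a,b)_7: α=3, u≡3; β=2, v≡5 (mod 7); (3|7)=-1, (5|7)=-1; sign (−1)^0·-1^2·-1^3 = -1.
(a,b)_2: α=3, β=2; u≡5, v≡7 (mod 8); ε(u)ε(v)=0·1, αω(v)=3·0, βω(u)=2·1; sum ≡ 0  ⇒  +1.
(a,b)_3: α=1, u≡2; β=2, v≡1 (mod 3); (2|3)=-1, (1|3)=+1; sign (−1)^0·-1^2·+1^1 = +1.
(a,b)_∞: sgn(42)=+, sgn(-65)=−, so +1.
(a,b)_13: α=2, u≡4; β=1, v≡7 (mod 13); (4|13)=+1, (7|13)=-1; sign (−1)^0·+1^1·-1^2 = +1.
|Ram(42, -65)| = 2, even; anisotropic at {5, 7}.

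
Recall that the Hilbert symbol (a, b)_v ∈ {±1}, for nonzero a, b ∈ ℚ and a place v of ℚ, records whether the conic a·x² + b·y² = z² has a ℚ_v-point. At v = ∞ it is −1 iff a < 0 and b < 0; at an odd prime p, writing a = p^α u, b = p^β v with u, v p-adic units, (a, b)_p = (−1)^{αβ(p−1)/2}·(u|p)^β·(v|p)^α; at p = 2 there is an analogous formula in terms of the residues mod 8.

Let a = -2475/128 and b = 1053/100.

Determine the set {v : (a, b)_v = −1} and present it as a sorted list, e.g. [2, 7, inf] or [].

(a, b) ≡ (-22, 13) mod (ℚ^×)²; places V = {2, 3, 5, 11, 13, ∞}.
(a,b)_5: α=2, u≡2; β=-2, v≡2 (mod 5); (2|5)=-1, (2|5)=-1; sign (−1)^0·-1^-2·-1^2 = +1.
(a,b)_3: α=2, u≡2; β=4, v≡1 (mod 3); (2|3)=-1, (1|3)=+1; sign (−1)^0·-1^4·+1^2 = +1.
(a,b)_2: α=-7, β=-2; u≡5, v≡5 (mod 8); ε(u)ε(v)=0·0, αω(v)=-7·1, βω(u)=-2·1; sum ≡ 1  ⇒  -1.
(a,b)_11: α=1, u≡4; β=0, v≡8 (mod 11); (4|11)=+1, (8|11)=-1; sign (−1)^0·+1^0·-1^1 = -1.
(a,b)_∞: sgn(-22)=−, sgn(13)=+, so +1.
(a,b)_13: α=0, u≡9; β=1, v≡9 (mod 13); (9|13)=+1, (9|13)=+1; sign (−1)^0·+1^1·+1^0 = +1.
|Ram(-22, 13)| = 2, even; anisotropic at {2, 11}.

[2, 11]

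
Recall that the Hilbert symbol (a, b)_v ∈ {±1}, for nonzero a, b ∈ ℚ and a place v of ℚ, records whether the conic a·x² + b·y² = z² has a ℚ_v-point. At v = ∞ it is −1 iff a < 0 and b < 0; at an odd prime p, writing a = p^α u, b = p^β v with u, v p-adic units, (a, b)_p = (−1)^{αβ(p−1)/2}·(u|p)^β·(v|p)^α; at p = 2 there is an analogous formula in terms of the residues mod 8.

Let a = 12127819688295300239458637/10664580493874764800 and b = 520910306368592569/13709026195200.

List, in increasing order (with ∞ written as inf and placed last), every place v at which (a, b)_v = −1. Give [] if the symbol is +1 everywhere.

(a, b) ≡ (3731, 7) mod (ℚ^×)²; places V = {2, 3, 5, 7, 11, 13, 17, 19, 31, 41, ∞}.
(a,b)_5: α=-2, u≡1; β=-2, v≡3 (mod 5); (1|5)=+1, (3|5)=-1; sign (−1)^0·+1^-2·-1^-2 = +1.
(a,b)_3: α=-6, u≡2; β=-2, v≡1 (mod 3); (2|3)=-1, (1|3)=+1; sign (−1)^0·-1^-2·+1^-6 = +1.
(a,b)_∞: sgn(3731)=+, sgn(7)=+, so +1.
(a,b)_17: α=-2, u≡16; β=-2, v≡7 (mod 17); (16|17)=+1, (7|17)=-1; sign (−1)^0·+1^-2·-1^-2 = +1.
(a,b)_31: α=2, u≡12; β=2, v≡10 (mod 31); (12|31)=-1, (10|31)=+1; sign (−1)^0·-1^2·+1^2 = +1.
(a,b)_7: α=-11, u≡1; β=-7, v≡2 (mod 7); (1|7)=+1, (2|7)=+1; sign (−1)^1·+1^-7·+1^-11 = -1.
(a,b)_19: α=6, u≡16; β=4, v≡16 (mod 19); (16|19)=+1, (16|19)=+1; sign (−1)^0·+1^4·+1^6 = +1.
(a,b)_41: α=3, u≡4; β=2, v≡14 (mod 41); (4|41)=+1, (14|41)=-1; sign (−1)^0·+1^2·-1^3 = -1.
(a,b)_11: α=6, u≡2; β=4, v≡8 (mod 11); (2|11)=-1, (8|11)=-1; sign (−1)^0·-1^4·-1^6 = +1.
(a,b)_2: α=-10, β=-8; u≡3, v≡7 (mod 8); ε(u)ε(v)=1·1, αω(v)=-10·0, βω(u)=-8·1; sum ≡ 1  ⇒  -1.
(a,b)_13: α=3, u≡1; β=2, v≡2 (mod 13); (1|13)=+1, (2|13)=-1; sign (−1)^0·+1^2·-1^3 = -1.
(3731, 7 / ℚ) ramifies at {2, 7, 13, 41}: a division algebra.

[2, 7, 13, 41]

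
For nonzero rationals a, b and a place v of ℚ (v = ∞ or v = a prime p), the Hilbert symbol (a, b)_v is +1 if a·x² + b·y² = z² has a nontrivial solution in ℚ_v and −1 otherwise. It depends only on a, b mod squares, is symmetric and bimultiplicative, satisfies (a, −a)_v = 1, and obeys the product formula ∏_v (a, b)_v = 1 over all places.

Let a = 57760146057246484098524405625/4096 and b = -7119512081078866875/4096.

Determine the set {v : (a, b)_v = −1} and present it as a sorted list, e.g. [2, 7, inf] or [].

[3, 7, 17, 19]

(a, b) ≡ (156009, -52003) mod (ℚ^×)²; places V = {2, 3, 5, 7, 17, 19, 23, ∞}.
(a,b)_19: α=5, u≡18; β=3, v≡13 (mod 19); (18|19)=-1, (13|19)=-1; sign (−1)^1·-1^3·-1^5 = -1.
(a,b)_23: α=5, u≡5; β=3, v≡2 (mod 23); (5|23)=-1, (2|23)=+1; sign (−1)^1·-1^3·+1^5 = +1.
(a,b)_5: α=4, u≡4; β=4, v≡3 (mod 5); (4|5)=+1, (3|5)=-1; sign (−1)^0·+1^4·-1^4 = +1.
(a,b)_∞: sgn(156009)=+, sgn(-52003)=−, so +1.
(a,b)_2: α=-12, β=-12; u≡1, v≡5 (mod 8); ε(u)ε(v)=0·0, αω(v)=-12·1, βω(u)=-12·0; sum ≡ 0  ⇒  +1.
(a,b)_17: α=5, u≡14; β=3, v≡1 (mod 17); (14|17)=-1, (1|17)=+1; sign (−1)^0·-1^3·+1^5 = -1.
(a,b)_3: α=5, u≡1; β=4, v≡2 (mod 3); (1|3)=+1, (2|3)=-1; sign (−1)^0·+1^4·-1^5 = -1.
(a,b)_7: α=5, u≡5; β=3, v≡6 (mod 7); (5|7)=-1, (6|7)=-1; sign (−1)^1·-1^3·-1^5 = -1.
Ram(156009, -52003) = {3, 7, 17, 19}; no ℚ_3-point on the conic.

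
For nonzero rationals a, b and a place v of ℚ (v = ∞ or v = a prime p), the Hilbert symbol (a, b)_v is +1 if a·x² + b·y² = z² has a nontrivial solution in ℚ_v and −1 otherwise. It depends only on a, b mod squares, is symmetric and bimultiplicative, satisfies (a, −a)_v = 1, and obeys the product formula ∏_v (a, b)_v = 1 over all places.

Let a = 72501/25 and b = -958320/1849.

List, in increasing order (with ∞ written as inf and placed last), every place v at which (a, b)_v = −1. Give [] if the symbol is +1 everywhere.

(a, b) ≡ (429, -55) mod (ℚ^×)²; places V = {2, 3, 5, 11, 13, 43, ∞}.
(a,b)_43: α=0, u≡7; β=-2, v≡21 (mod 43); (7|43)=-1, (21|43)=+1; sign (−1)^0·-1^-2·+1^0 = +1.
(a,b)_∞: sgn(429)=+, sgn(-55)=−, so +1.
(a,b)_3: α=1, u≡2; β=2, v≡2 (mod 3); (2|3)=-1, (2|3)=-1; sign (−1)^0·-1^2·-1^1 = -1.
(a,b)_5: α=-2, u≡1; β=1, v≡4 (mod 5); (1|5)=+1, (4|5)=+1; sign (−1)^0·+1^1·+1^-2 = +1.
(a,b)_2: α=0, β=4; u≡5, v≡1 (mod 8); ε(u)ε(v)=0·0, αω(v)=0·0, βω(u)=4·1; sum ≡ 0  ⇒  +1.
(a,b)_13: α=3, u≡6; β=0, v≡9 (mod 13); (6|13)=-1, (9|13)=+1; sign (−1)^0·-1^0·+1^3 = +1.
(a,b)_11: α=1, u≡8; β=3, v≡6 (mod 11); (8|11)=-1, (6|11)=-1; sign (−1)^1·-1^3·-1^1 = -1.
(429, -55 / ℚ) ramifies at {3, 11}: a division algebra.

[3, 11]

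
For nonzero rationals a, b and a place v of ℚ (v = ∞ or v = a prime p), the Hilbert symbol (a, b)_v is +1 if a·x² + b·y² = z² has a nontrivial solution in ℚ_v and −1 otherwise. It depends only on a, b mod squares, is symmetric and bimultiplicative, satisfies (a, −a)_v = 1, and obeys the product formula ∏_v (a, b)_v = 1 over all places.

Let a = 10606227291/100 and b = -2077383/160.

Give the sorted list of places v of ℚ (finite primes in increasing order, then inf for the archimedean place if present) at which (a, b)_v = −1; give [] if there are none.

(a, b) ≡ (51, -39270) mod (ℚ^×)²; places V = {2, 3, 5, 7, 11, 17, 19, 23, ∞}.
(a,b)_∞: sgn(51)=+, sgn(-39270)=−, so +1.
(a,b)_7: α=0, u≡1; β=1, v≡4 (mod 7); (1|7)=+1, (4|7)=+1; sign (−1)^0·+1^1·+1^0 = +1.
(a,b)_3: α=3, u≡2; β=1, v≡2 (mod 3); (2|3)=-1, (2|3)=-1; sign (−1)^1·-1^1·-1^3 = -1.
(a,b)_23: α=2, u≡11; β=2, v≡17 (mod 23); (11|23)=-1, (17|23)=-1; sign (−1)^0·-1^2·-1^2 = +1.
(a,b)_5: α=-2, u≡4; β=-1, v≡1 (mod 5); (4|5)=+1, (1|5)=+1; sign (−1)^0·+1^-1·+1^-2 = +1.
(a,b)_17: α=1, u≡5; β=1, v≡2 (mod 17); (5|17)=-1, (2|17)=+1; sign (−1)^0·-1^1·+1^1 = -1.
(a,b)_11: α=2, u≡6; β=1, v≡1 (mod 11); (6|11)=-1, (1|11)=+1; sign (−1)^0·-1^1·+1^2 = -1.
(a,b)_19: α=2, u≡14; β=0, v≡12 (mod 19); (14|19)=-1, (12|19)=-1; sign (−1)^0·-1^0·-1^2 = +1.
(a,b)_2: α=-2, β=-5; u≡3, v≡5 (mod 8); ε(u)ε(v)=1·0, αω(v)=-2·1, βω(u)=-5·1; sum ≡ 1  ⇒  -1.
Ram(51, -39270) = {2, 3, 11, 17}; no ℚ_2-point on the conic.

[2, 3, 11, 17]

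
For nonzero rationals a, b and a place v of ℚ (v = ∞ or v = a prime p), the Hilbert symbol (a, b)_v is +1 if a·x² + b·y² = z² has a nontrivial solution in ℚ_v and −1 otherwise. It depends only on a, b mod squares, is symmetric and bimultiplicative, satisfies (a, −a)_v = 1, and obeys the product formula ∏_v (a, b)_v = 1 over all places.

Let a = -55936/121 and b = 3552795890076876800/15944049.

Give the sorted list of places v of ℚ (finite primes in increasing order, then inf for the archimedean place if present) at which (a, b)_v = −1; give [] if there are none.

(a, b) ≡ (-874, 177422) mod (ℚ^×)²; places V = {2, 3, 5, 7, 11, 19, 23, 29, ∞}.
(a,b)_29: α=0, u≡1; β=1, v≡6 (mod 29); (1|29)=+1, (6|29)=+1; sign (−1)^0·+1^1·+1^0 = +1.
(a,b)_∞: sgn(-874)=−, sgn(177422)=+, so +1.
(a,b)_23: α=1, u≡1; β=3, v≡1 (mod 23); (1|23)=+1, (1|23)=+1; sign (−1)^1·+1^3·+1^1 = -1.
(a,b)_5: α=0, u≡4; β=2, v≡3 (mod 5); (4|5)=+1, (3|5)=-1; sign (−1)^0·+1^2·-1^0 = +1.
(a,b)_2: α=7, β=23; u≡3, v≡7 (mod 8); ε(u)ε(v)=1·1, αω(v)=7·0, βω(u)=23·1; sum ≡ 0  ⇒  +1.
(a,b)_3: α=0, u≡2; β=-2, v≡2 (mod 3); (2|3)=-1, (2|3)=-1; sign (−1)^0·-1^-2·-1^0 = +1.
(a,b)_11: α=-2, u≡10; β=-6, v≡3 (mod 11); (10|11)=-1, (3|11)=+1; sign (−1)^0·-1^-6·+1^-2 = +1.
(a,b)_7: α=0, u≡4; β=1, v≡6 (mod 7); (4|7)=+1, (6|7)=-1; sign (−1)^0·+1^1·-1^0 = +1.
(a,b)_19: α=1, u≡11; β=3, v≡16 (mod 19); (11|19)=+1, (16|19)=+1; sign (−1)^1·+1^3·+1^1 = -1.
(-874, 177422 / ℚ) ramifies at {19, 23}: a division algebra.

[19, 23]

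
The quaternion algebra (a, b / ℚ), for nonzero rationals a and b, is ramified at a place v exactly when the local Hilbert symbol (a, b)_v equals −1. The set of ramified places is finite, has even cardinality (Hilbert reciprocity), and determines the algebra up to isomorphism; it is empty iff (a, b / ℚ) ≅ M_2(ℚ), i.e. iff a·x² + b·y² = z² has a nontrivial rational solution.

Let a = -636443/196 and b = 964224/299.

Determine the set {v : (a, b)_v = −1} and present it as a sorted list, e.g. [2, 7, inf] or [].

[2, 13]

Mod squares: a ≡ -1763, b ≡ 55614. Check v ∈ {∞, 2, 3, 7, 13, 19, 23, 31, 41, 43}.
v=31: a=31^0·(≡8), b=31^1·(≡30) mod 31; (8|31)=+1, (30|31)=-1; (−1)^{0·1·15}·(+1)^1·(-1)^0 = +1.
v=19: a=19^2·(≡7), b=19^0·(≡9) mod 19; (7|19)=+1, (9|19)=+1; (−1)^{2·0·9}·(+1)^0·(+1)^2 = +1.
v=13: a=13^0·(≡11), b=13^-1·(≡4) mod 13; (11|13)=-1, (4|13)=+1; (−1)^{0·-1·6}·(-1)^-1·(+1)^0 = -1.
v=∞: -1763 < 0 and 55614 > 0  ⇒  (a,b)_∞ = +1.
v=7: a=7^-2·(≡1), b=7^0·(≡6) mod 7; (1|7)=+1, (6|7)=-1; (−1)^{-2·0·3}·(+1)^0·(-1)^-2 = +1.
v=41: a=41^1·(≡21), b=41^0·(≡33) mod 41; (21|41)=+1, (33|41)=+1; (−1)^{1·0·20}·(+1)^0·(+1)^1 = +1.
v=43: a=43^1·(≡5), b=43^0·(≡4) mod 43; (5|43)=-1, (4|43)=+1; (−1)^{1·0·21}·(-1)^0·(+1)^1 = +1.
v=3: a=3^0·(≡1), b=3^5·(≡1) mod 3; (1|3)=+1, (1|3)=+1; (−1)^{0·5·1}·(+1)^5·(+1)^0 = +1.
v=2: v_2(a)=-2, v_2(b)=7; units ≡ 5, 7 (mod 8); ε·ε+αω+βω = 0·1+-2·0+7·1 ≡ 1  ⇒  (a,b)_2 = -1.
v=23: a=23^0·(≡3), b=23^-1·(≡12) mod 23; (3|23)=+1, (12|23)=+1; (−1)^{0·-1·11}·(+1)^-1·(+1)^0 = +1.
Ram(-1763, 55614) = {2, 13}; no ℚ_2-point on the conic.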